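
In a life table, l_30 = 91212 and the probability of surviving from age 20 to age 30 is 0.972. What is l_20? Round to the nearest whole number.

l_20 = l_30 / p = 91212 / 0.972 = 93840.

93840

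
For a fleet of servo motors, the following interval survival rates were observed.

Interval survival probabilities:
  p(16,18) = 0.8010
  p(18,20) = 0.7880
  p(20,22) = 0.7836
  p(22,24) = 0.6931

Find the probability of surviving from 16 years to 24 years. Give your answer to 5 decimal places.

0.34281

Survival from 16 to 24 is the product of surviving each interval: 0.8010 × 0.7880 × 0.7836 × 0.6931.
= 0.342807.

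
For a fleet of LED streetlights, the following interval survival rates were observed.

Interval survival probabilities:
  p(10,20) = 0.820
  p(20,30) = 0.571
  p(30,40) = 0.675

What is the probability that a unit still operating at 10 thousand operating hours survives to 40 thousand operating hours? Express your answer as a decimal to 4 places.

0.3160

Survival from 10 to 40 is the product of surviving each interval: 0.820 × 0.571 × 0.675.
= 0.316049.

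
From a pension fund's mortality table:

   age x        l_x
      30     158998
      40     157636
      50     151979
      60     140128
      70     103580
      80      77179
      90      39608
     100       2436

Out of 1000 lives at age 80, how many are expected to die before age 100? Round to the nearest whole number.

968

The relevant probability is 1 − 2436/77179 = 0.968437.
Expected number = 1000 × 0.968437 = 968.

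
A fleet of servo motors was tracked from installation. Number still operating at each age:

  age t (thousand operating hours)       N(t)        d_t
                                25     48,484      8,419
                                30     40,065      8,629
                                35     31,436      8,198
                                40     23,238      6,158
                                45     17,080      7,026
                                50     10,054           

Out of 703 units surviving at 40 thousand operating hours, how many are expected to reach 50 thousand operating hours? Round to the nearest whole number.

The relevant probability is 10,054/23,238 = 0.432653.
Expected number = 703 × 0.432653 = 304.

304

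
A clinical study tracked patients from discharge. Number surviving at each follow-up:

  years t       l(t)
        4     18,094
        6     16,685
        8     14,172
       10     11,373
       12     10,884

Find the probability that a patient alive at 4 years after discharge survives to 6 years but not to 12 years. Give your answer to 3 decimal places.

This is the probability of reaching 6 but not 12, conditional on being alive at 4: (l(6) − l(12)) / l(4).
= (16,685 − 10,884) / 18,094 = 5,801 / 18,094 = 0.320604.

0.321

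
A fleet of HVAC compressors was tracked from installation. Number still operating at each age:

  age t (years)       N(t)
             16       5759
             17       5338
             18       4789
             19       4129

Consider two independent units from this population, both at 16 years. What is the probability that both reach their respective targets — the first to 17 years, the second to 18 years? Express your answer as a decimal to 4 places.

p₁ = N(17)/N(16) = 5338/5759 = 0.926897; p₂ = N(18)/N(16) = 4789/5759 = 0.831568.
P(both) = p₁ × p₂ = 0.926897 × 0.831568 = 0.770778.

0.7708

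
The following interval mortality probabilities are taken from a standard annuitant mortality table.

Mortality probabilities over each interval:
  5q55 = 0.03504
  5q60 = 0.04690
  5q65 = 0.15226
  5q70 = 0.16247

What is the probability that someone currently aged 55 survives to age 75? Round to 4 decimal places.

Survival from 55 to 75 is the product of surviving each interval: (1 − 0.03504) × (1 − 0.04690) × (1 − 0.15226) × (1 − 0.16247).
= 0.96496 × 0.95310 × 0.84774 × 0.83753 = 0.652996.

0.6530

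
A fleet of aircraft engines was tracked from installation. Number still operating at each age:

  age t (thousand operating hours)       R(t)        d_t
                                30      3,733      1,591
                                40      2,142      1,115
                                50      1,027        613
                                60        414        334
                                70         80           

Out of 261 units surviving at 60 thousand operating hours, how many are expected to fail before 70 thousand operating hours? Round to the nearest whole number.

The relevant probability is 1 − 80/414 = 0.806763.
Expected number = 261 × 0.806763 = 211.

211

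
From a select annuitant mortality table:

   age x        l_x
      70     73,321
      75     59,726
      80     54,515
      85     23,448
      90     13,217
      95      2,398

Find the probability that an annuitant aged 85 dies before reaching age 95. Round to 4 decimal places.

0.8977

P(die before 95 | alive at 85) = 1 − l_95/l_85 = 1 − 2,398/23,448 = (21,050)/23,448 = 0.897731.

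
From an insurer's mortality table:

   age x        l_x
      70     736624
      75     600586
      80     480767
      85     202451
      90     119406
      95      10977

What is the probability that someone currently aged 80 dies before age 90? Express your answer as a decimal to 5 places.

P(die before 90 | alive at 80) = 1 − l_90/l_80 = 1 − 119406/480767 = (361361)/480767 = 0.751634.

0.75163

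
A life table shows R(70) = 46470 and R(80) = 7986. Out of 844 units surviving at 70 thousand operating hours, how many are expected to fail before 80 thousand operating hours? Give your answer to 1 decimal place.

The relevant probability is 1 − 7986/46470 = 0.828147.
Expected number = 844 × 0.828147 = 699.0.

699.0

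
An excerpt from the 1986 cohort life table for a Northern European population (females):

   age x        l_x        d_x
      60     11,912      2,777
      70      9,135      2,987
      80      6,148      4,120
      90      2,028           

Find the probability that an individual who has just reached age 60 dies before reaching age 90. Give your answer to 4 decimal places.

0.8298

P(die before 90 | alive at 60) = 1 − l_90/l_60 = 1 − 2,028/11,912 = (9,884)/11,912 = 0.829752.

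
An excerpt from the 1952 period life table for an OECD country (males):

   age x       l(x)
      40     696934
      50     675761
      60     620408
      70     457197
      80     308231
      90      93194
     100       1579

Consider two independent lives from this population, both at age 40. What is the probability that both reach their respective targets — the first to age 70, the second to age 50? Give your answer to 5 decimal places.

0.63608

p₁ = l(70)/l(40) = 457197/696934 = 0.656012; p₂ = l(50)/l(40) = 675761/696934 = 0.969620.
P(both) = p₁ × p₂ = 0.656012 × 0.969620 = 0.636082.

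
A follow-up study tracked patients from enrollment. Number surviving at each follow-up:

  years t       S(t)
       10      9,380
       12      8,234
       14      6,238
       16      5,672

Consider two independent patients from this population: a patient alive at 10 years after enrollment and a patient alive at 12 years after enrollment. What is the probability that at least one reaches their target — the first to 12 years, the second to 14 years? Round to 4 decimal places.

p₁ = S(12)/S(10) = 8,234/9,380 = 0.877825; p₂ = S(14)/S(12) = 6,238/8,234 = 0.757590.
P(at least one) = 1 − (1−p₁)(1−p₂) = 1 − 0.122175 × 0.242410 = 0.970384.

0.9704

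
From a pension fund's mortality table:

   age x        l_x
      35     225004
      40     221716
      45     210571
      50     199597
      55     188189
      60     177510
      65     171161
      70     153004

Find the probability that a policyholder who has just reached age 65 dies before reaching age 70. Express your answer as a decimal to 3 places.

P(die before 70 | alive at 65) = 1 − l_70/l_65 = 1 − 153004/171161 = (18157)/171161 = 0.106081.

0.106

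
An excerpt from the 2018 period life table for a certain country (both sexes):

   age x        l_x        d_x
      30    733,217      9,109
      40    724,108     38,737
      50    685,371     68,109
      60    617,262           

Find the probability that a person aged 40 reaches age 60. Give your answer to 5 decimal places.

The conditional survival probability is l_60/l_40 = 617,262/724,108 = 0.852445.

0.85244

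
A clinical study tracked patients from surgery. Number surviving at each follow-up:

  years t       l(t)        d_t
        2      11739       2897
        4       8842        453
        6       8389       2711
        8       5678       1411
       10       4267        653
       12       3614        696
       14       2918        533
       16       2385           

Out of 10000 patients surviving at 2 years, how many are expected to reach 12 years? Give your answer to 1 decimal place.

3078.6

The relevant probability is 3614/11739 = 0.307863.
Expected number = 10000 × 0.307863 = 3078.6.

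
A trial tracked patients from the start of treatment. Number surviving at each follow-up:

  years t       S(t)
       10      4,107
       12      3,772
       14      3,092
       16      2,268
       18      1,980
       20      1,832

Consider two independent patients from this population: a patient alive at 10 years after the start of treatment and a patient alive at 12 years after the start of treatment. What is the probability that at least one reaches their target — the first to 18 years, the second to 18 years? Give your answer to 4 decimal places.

p₁ = S(18)/S(10) = 1,980/4,107 = 0.482104; p₂ = S(18)/S(12) = 1,980/3,772 = 0.524920.
P(at least one) = 1 − (1−p₁)(1−p₂) = 1 − 0.517896 × 0.475080 = 0.753958.

0.7540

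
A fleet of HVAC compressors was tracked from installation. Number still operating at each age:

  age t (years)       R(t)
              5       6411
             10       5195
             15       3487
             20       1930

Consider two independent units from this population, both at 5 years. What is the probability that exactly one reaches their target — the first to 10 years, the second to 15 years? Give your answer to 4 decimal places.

0.4727

p₁ = R(10)/R(5) = 5195/6411 = 0.810326; p₂ = R(15)/R(5) = 3487/6411 = 0.543909.
P(exactly one) = p₁(1−p₂) + (1−p₁)p₂ = 0.369582 + 0.103165 = 0.472748.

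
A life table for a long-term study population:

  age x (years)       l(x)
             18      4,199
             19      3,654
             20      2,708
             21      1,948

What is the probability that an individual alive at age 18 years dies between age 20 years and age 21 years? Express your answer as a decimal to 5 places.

0.18100

This is the probability of reaching 20 but not 21, conditional on being alive at 18: (l(20) − l(21)) / l(18).
= (2,708 − 1,948) / 4,199 = 760 / 4,199 = 0.180995.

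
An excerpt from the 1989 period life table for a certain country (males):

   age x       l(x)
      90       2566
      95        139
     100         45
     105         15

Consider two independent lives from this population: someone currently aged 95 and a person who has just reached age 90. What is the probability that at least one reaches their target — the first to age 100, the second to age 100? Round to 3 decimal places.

p₁ = l(100)/l(95) = 45/139 = 0.323741; p₂ = l(100)/l(90) = 45/2566 = 0.017537.
P(at least one) = 1 − (1−p₁)(1−p₂) = 1 − 0.676259 × 0.982463 = 0.335601.

0.336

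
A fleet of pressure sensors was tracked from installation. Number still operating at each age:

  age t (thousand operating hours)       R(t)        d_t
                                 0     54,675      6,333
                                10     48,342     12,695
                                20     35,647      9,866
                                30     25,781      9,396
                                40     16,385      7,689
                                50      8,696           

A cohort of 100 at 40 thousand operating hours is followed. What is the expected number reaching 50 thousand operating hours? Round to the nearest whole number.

53

The relevant probability is 8,696/16,385 = 0.530729.
Expected number = 100 × 0.530729 = 53.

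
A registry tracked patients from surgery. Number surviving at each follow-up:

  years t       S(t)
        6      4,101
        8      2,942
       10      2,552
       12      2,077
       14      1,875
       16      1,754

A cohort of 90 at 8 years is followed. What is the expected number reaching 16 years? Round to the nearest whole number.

54

The relevant probability is 1,754/2,942 = 0.596193.
Expected number = 90 × 0.596193 = 54.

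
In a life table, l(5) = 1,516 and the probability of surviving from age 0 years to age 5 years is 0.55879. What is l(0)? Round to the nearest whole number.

l(0) = l(5) / p = 1,516 / 0.55879 = 2713.

2713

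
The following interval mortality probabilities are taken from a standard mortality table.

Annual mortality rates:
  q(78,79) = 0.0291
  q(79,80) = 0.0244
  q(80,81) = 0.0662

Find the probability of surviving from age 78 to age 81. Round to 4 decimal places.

Chaining the interval survival probabilities: (1 − 0.0291) × (1 − 0.0244) × (1 − 0.0662).
= 0.9709 × 0.9756 × 0.9338 = 0.884505.

0.8845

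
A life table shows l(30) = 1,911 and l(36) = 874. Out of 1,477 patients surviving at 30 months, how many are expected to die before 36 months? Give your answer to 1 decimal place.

The relevant probability is 1 − 874/1,911 = 0.542648.
Expected number = 1,477 × 0.542648 = 801.5.

801.5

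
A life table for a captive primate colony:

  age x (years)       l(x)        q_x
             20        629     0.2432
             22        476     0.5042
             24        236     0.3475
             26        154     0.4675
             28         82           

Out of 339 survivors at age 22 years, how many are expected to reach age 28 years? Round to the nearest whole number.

58

The relevant probability is 82/476 = 0.172269.
Expected number = 339 × 0.172269 = 58.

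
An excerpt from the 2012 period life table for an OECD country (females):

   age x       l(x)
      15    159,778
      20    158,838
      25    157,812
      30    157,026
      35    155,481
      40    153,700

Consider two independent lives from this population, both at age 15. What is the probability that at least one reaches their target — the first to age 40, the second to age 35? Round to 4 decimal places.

p₁ = l(40)/l(15) = 153,700/159,778 = 0.961960; p₂ = l(35)/l(15) = 155,481/159,778 = 0.973106.
P(at least one) = 1 − (1−p₁)(1−p₂) = 1 − 0.038040 × 0.026894 = 0.998977.

0.9990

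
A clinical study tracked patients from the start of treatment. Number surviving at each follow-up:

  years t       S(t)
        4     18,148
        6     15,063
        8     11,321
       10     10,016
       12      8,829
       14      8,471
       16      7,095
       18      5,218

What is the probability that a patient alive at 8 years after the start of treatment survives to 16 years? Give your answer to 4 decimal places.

0.6267

The conditional survival probability is S(16)/S(8) = 7,095/11,321 = 0.626711.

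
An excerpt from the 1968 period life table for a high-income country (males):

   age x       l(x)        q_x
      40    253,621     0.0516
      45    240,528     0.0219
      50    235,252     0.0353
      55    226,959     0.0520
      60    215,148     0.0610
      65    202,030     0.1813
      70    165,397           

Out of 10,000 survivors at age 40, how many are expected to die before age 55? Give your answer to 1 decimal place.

The relevant probability is 1 − 226,959/253,621 = 0.105125.
Expected number = 10,000 × 0.105125 = 1051.3.

1051.3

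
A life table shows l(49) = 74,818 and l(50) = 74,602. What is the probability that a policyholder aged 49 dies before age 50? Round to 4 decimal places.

0.0029

P(die before 50 | alive at 49) = 1 − l(50)/l(49) = 1 − 74,602/74,818 = (216)/74,818 = 0.002887.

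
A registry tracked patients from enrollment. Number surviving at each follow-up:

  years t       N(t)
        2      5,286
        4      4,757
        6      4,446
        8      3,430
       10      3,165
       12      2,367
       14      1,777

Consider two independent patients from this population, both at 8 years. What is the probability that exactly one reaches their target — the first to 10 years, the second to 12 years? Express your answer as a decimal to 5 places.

0.33928

p₁ = N(10)/N(8) = 3,165/3,430 = 0.922741; p₂ = N(12)/N(8) = 2,367/3,430 = 0.690087.
P(exactly one) = p₁(1−p₂) + (1−p₁)p₂ = 0.285969 + 0.053315 = 0.339285.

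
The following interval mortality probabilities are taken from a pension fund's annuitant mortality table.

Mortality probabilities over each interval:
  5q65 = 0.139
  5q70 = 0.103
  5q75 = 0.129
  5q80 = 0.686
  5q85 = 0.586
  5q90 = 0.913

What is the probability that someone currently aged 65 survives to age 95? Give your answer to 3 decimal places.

The overall survival probability is (1 − 0.139) × (1 − 0.103) × (1 − 0.129) × (1 − 0.686) × (1 − 0.586) × (1 − 0.913).
= 0.861 × 0.897 × 0.871 × 0.314 × 0.414 × 0.087 = 0.007608.

0.008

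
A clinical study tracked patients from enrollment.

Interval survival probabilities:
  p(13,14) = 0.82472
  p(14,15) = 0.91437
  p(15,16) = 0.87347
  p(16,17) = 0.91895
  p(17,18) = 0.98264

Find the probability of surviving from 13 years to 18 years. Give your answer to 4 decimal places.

0.5948

P(survive 13→18) = 0.82472 × 0.91437 × 0.87347 × 0.91895 × 0.98264.
= 0.594789.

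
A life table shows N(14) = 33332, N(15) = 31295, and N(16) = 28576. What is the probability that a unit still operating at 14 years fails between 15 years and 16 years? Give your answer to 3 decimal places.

0.082

This is the probability of reaching 15 but not 16, conditional on being operational at 14: (N(15) − N(16)) / N(14).
= (31295 − 28576) / 33332 = 2719 / 33332 = 0.081573.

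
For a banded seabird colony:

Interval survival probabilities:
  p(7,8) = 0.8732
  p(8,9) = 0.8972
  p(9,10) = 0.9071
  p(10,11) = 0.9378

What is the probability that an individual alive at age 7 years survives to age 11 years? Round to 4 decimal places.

Survival from 7 to 11 is the product of surviving each interval: 0.8732 × 0.8972 × 0.9071 × 0.9378.
= 0.666451.

0.6665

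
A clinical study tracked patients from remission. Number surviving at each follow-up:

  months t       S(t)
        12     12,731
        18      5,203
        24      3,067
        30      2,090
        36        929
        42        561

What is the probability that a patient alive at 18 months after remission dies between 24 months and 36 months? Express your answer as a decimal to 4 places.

This is the probability of reaching 24 but not 36, conditional on being alive at 18: (S(24) − S(36)) / S(18).
= (3,067 − 929) / 5,203 = 2,138 / 5,203 = 0.410917.

0.4109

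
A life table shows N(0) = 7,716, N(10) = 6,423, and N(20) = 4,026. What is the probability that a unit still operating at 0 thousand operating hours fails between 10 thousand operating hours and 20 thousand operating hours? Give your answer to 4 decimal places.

This is the probability of reaching 10 but not 20, conditional on being operational at 0: (N(10) − N(20)) / N(0).
= (6,423 − 4,026) / 7,716 = 2,397 / 7,716 = 0.310653.

0.3107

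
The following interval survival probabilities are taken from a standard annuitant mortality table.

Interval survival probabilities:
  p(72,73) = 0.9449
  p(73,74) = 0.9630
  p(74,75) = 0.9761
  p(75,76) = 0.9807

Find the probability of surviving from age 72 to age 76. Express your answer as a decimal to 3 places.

0.871

The overall survival probability is 0.9449 × 0.9630 × 0.9761 × 0.9807.
= 0.871049.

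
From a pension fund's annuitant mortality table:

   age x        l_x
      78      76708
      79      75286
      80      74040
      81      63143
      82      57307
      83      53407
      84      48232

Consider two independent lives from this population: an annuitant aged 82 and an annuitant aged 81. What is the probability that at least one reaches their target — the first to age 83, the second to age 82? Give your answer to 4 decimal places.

0.9937

p₁ = l_83/l_82 = 53407/57307 = 0.931945; p₂ = l_82/l_81 = 57307/63143 = 0.907575.
P(at least one) = 1 − (1−p₁)(1−p₂) = 1 − 0.068055 × 0.092425 = 0.993710.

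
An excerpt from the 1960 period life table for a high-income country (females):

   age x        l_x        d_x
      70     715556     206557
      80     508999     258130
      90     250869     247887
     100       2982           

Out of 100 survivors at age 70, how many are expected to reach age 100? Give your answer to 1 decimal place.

0.4

The relevant probability is 2982/715556 = 0.004167.
Expected number = 100 × 0.004167 = 0.4.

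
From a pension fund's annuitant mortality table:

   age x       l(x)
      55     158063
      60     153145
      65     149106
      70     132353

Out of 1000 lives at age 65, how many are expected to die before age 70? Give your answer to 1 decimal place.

112.4

The relevant probability is 1 − 132353/149106 = 0.112356.
Expected number = 1000 × 0.112356 = 112.4.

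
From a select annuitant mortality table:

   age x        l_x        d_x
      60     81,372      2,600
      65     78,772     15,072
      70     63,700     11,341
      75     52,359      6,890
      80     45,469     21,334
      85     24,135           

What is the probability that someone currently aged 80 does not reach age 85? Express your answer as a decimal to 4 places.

0.4692

P(die before 85 | alive at 80) = 1 − l_85/l_80 = 1 − 24,135/45,469 = (21,334)/45,469 = 0.469199.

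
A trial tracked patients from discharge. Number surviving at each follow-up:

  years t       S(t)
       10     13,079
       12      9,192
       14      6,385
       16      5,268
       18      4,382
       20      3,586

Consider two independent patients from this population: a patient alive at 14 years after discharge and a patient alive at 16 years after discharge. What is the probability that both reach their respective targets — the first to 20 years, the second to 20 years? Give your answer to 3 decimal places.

p₁ = S(20)/S(14) = 3,586/6,385 = 0.561629; p₂ = S(20)/S(16) = 3,586/5,268 = 0.680714.
P(both) = p₁ × p₂ = 0.561629 × 0.680714 = 0.382309.

0.382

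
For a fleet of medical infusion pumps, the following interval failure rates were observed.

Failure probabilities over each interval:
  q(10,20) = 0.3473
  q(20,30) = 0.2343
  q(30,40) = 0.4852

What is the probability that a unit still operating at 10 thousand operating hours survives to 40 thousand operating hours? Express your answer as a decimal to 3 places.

0.257

Survival from 10 to 40 is the product of surviving each interval: (1 − 0.3473) × (1 − 0.2343) × (1 − 0.4852).
= 0.6527 × 0.7657 × 0.5148 = 0.257283.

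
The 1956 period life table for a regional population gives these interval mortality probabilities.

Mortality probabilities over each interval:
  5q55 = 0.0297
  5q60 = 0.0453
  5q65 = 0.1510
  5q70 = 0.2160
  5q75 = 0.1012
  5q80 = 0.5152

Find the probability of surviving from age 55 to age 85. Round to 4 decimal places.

Chaining the interval survival probabilities: (1 − 0.0297) × (1 − 0.0453) × (1 − 0.1510) × (1 − 0.2160) × (1 − 0.1012) × (1 − 0.5152).
= 0.9703 × 0.9547 × 0.8490 × 0.7840 × 0.8988 × 0.4848 = 0.268672.

0.2687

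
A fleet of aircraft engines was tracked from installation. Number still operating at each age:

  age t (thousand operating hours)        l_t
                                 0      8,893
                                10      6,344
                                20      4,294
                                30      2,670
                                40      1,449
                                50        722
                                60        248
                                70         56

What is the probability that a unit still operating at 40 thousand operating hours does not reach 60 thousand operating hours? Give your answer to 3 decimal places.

P(fail before 60 | operational at 40) = 1 − l_60/l_40 = 1 − 248/1,449 = (1,201)/1,449 = 0.828847.

0.829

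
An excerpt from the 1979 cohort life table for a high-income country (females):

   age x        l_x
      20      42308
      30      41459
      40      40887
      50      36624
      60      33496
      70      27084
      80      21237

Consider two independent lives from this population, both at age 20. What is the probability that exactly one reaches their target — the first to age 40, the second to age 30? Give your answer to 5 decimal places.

0.05231

p₁ = l_40/l_20 = 40887/42308 = 0.966413; p₂ = l_30/l_20 = 41459/42308 = 0.979933.
P(exactly one) = p₁(1−p₂) + (1−p₁)p₂ = 0.019393 + 0.032913 = 0.052306.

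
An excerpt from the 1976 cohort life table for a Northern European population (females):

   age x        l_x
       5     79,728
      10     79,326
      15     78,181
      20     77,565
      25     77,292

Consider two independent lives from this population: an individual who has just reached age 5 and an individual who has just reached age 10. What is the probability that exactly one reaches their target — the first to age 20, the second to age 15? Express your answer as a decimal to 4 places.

p₁ = l_20/l_5 = 77,565/79,728 = 0.972870; p₂ = l_15/l_10 = 78,181/79,326 = 0.985566.
P(exactly one) = p₁(1−p₂) + (1−p₁)p₂ = 0.014042 + 0.026738 = 0.040781.

0.0408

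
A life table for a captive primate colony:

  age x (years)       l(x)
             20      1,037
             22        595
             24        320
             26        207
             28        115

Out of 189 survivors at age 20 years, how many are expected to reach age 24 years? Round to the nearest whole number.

The relevant probability is 320/1,037 = 0.308582.
Expected number = 189 × 0.308582 = 58.

58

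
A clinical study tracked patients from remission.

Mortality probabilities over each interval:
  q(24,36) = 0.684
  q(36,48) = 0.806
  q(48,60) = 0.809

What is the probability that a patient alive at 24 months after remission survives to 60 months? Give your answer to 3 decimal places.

0.012

Chaining the interval survival probabilities: (1 − 0.684) × (1 − 0.806) × (1 − 0.809).
= 0.316 × 0.194 × 0.191 = 0.011709.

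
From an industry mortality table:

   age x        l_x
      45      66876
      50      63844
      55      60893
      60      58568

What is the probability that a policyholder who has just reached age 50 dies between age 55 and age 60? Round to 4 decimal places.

We want 5|5q50 = (l_55 − l_60)/l_50.
This is the probability of reaching 55 but not 60, conditional on being alive at 50: (l_55 − l_60) / l_50.
= (60893 − 58568) / 63844 = 2325 / 63844 = 0.036417.

0.0364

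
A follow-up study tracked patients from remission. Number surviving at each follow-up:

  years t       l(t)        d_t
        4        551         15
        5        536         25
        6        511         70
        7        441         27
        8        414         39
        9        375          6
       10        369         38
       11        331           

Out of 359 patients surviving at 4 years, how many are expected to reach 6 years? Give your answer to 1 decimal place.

The relevant probability is 511/551 = 0.927405.
Expected number = 359 × 0.927405 = 332.9.

332.9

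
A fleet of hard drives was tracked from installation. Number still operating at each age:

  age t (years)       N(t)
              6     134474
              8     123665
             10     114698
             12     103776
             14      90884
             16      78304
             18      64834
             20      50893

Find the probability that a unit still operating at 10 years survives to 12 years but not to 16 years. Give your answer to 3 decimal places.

This is the probability of reaching 12 but not 16, conditional on being operational at 10: (N(12) − N(16)) / N(10).
= (103776 − 78304) / 114698 = 25472 / 114698 = 0.222079.

0.222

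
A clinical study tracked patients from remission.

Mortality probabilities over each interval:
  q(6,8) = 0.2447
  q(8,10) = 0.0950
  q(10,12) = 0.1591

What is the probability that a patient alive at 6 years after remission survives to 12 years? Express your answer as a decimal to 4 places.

0.5748

Chaining the interval survival probabilities: (1 − 0.2447) × (1 − 0.0950) × (1 − 0.1591).
= 0.7553 × 0.9050 × 0.8409 = 0.574794.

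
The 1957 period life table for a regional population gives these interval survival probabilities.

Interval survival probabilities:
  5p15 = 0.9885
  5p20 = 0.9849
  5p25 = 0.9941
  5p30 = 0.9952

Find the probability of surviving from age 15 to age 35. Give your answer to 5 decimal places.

Survival from 15 to 35 is the product of surviving each interval: 0.9885 × 0.9849 × 0.9941 × 0.9952.
= 0.963184.

0.96318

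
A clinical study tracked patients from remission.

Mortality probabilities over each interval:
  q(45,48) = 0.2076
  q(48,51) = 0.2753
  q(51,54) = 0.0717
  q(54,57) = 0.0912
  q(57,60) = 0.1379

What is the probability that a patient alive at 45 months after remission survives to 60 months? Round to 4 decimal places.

P(survive 45→60) = (1 − 0.2076) × (1 − 0.2753) × (1 − 0.0717) × (1 − 0.0912) × (1 − 0.1379).
= 0.7924 × 0.7247 × 0.9283 × 0.9088 × 0.8621 = 0.417654.

0.4177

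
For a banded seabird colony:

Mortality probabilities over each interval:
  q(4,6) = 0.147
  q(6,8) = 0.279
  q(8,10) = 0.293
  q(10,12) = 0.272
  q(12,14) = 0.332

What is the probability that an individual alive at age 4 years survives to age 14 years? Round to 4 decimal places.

The overall survival probability is (1 − 0.147) × (1 − 0.279) × (1 − 0.293) × (1 − 0.272) × (1 − 0.332).
= 0.853 × 0.721 × 0.707 × 0.728 × 0.668 = 0.211452.

0.2115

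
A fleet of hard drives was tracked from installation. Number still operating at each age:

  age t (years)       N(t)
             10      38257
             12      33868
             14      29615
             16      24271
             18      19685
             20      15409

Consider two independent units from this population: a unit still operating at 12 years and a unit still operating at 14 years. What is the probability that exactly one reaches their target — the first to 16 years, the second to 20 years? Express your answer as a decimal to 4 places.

p₁ = N(16)/N(12) = 24271/33868 = 0.716635; p₂ = N(20)/N(14) = 15409/29615 = 0.520311.
P(exactly one) = p₁(1−p₂) + (1−p₁)p₂ = 0.343762 + 0.147438 = 0.491200.

0.4912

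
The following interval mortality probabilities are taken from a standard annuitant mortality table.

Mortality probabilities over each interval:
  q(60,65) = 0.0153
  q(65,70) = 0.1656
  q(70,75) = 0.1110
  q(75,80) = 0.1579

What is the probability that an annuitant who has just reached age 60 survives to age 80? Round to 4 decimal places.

Survival from 60 to 80 is the product of surviving each interval: (1 − 0.0153) × (1 − 0.1656) × (1 − 0.1110) × (1 − 0.1579).
= 0.9847 × 0.8344 × 0.8890 × 0.8421 = 0.615097.

0.6151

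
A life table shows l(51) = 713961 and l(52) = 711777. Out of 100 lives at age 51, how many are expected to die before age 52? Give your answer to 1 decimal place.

The relevant probability is 1 − 711777/713961 = 0.003059.
Expected number = 100 × 0.003059 = 0.3.

0.3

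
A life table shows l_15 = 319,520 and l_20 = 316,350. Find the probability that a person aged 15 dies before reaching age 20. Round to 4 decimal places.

P(die before 20 | alive at 15) = 1 − l_20/l_15 = 1 − 316,350/319,520 = (3,170)/319,520 = 0.009921.

0.0099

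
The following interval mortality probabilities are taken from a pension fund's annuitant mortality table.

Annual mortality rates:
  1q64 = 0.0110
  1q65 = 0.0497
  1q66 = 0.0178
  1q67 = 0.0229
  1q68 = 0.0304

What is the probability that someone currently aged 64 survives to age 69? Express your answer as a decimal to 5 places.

0.87456

The overall survival probability is (1 − 0.0110) × (1 − 0.0497) × (1 − 0.0178) × (1 − 0.0229) × (1 − 0.0304).
= 0.9890 × 0.9503 × 0.9822 × 0.9771 × 0.9696 = 0.874558.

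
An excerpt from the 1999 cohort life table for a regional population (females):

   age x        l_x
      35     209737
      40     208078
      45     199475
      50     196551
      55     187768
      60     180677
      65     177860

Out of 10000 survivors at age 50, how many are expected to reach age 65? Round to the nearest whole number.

The relevant probability is 177860/196551 = 0.904905.
Expected number = 10000 × 0.904905 = 9049.

9049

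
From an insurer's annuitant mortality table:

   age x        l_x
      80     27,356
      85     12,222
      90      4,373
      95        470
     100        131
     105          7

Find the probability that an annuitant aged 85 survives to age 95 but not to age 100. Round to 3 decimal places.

0.028

We want 10|5q85 = (l_95 − l_100)/l_85.
This is the probability of reaching 95 but not 100, conditional on being alive at 85: (l_95 − l_100) / l_85.
= (470 − 131) / 12,222 = 339 / 12,222 = 0.027737.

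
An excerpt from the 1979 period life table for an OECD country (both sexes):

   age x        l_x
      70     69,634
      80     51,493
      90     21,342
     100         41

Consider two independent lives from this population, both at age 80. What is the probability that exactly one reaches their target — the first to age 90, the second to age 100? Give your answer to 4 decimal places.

0.4146

p₁ = l_90/l_80 = 21,342/51,493 = 0.414464; p₂ = l_100/l_80 = 41/51,493 = 0.000796.
P(exactly one) = p₁(1−p₂) + (1−p₁)p₂ = 0.414134 + 0.000466 = 0.414600.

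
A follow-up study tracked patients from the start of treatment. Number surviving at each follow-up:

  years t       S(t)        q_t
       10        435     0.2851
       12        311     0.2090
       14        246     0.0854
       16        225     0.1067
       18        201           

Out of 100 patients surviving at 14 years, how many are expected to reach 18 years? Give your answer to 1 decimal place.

The relevant probability is 201/246 = 0.817073.
Expected number = 100 × 0.817073 = 81.7.

81.7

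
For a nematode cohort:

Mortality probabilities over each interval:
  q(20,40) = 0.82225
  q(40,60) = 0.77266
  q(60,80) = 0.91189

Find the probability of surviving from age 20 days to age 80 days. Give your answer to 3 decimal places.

The overall survival probability is (1 − 0.82225) × (1 − 0.77266) × (1 − 0.91189).
= 0.17775 × 0.22734 × 0.08811 = 0.003560.

0.004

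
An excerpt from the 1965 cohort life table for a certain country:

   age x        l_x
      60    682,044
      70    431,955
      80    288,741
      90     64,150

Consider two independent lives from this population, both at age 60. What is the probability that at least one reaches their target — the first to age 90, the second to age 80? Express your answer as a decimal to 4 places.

0.4776

p₁ = l_90/l_60 = 64,150/682,044 = 0.094056; p₂ = l_80/l_60 = 288,741/682,044 = 0.423347.
P(at least one) = 1 − (1−p₁)(1−p₂) = 1 − 0.905944 × 0.576653 = 0.477585.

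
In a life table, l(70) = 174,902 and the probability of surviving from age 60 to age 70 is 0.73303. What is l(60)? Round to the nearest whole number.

238601

l(60) = l(70) / p = 174,902 / 0.73303 = 238601.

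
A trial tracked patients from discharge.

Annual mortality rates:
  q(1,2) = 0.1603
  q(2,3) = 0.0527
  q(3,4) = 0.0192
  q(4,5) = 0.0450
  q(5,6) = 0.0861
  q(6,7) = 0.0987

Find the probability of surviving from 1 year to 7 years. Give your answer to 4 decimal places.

0.6137

The overall survival probability is (1 − 0.1603) × (1 − 0.0527) × (1 − 0.0192) × (1 − 0.0450) × (1 − 0.0861) × (1 − 0.0987).
= 0.8397 × 0.9473 × 0.9808 × 0.9550 × 0.9139 × 0.9013 = 0.613711.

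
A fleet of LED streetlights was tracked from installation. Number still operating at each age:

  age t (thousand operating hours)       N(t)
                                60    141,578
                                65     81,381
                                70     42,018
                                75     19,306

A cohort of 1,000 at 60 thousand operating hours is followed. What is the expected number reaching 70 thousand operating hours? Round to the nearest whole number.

297

The relevant probability is 42,018/141,578 = 0.296783.
Expected number = 1,000 × 0.296783 = 297.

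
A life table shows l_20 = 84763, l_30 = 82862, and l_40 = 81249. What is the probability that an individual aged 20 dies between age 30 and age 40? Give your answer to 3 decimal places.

We want 10|10q20 = (l_30 − l_40)/l_20.
This is the probability of reaching 30 but not 40, conditional on being alive at 20: (l_30 − l_40) / l_20.
= (82862 − 81249) / 84763 = 1613 / 84763 = 0.019030.

0.019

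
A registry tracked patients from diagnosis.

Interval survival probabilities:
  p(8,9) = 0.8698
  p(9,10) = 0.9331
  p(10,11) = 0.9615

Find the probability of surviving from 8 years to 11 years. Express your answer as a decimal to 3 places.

0.780

P(survive 8→11) = 0.8698 × 0.9331 × 0.9615.
= 0.780363.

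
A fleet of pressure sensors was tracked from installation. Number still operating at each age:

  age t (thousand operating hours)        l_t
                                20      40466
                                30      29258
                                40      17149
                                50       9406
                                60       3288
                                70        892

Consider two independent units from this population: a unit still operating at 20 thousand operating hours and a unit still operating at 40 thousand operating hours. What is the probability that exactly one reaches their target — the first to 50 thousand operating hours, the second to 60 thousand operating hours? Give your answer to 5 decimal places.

p₁ = l_50/l_20 = 9406/40466 = 0.232442; p₂ = l_60/l_40 = 3288/17149 = 0.191731.
P(exactly one) = p₁(1−p₂) + (1−p₁)p₂ = 0.187876 + 0.147165 = 0.335040.

0.33504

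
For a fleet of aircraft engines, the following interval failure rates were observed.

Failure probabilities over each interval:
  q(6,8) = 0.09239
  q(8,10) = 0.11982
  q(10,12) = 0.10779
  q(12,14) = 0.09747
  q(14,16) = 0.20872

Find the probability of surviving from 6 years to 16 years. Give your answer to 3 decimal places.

P(survive 6→16) = (1 − 0.09239) × (1 − 0.11982) × (1 − 0.10779) × (1 − 0.09747) × (1 − 0.20872).
= 0.90761 × 0.88018 × 0.89221 × 0.90253 × 0.79128 = 0.509014.

0.509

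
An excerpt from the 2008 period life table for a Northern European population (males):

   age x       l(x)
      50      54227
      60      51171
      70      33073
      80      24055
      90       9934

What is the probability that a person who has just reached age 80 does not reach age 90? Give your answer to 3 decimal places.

P(die before 90 | alive at 80) = 1 − l(90)/l(80) = 1 − 9934/24055 = (14121)/24055 = 0.587030.

0.587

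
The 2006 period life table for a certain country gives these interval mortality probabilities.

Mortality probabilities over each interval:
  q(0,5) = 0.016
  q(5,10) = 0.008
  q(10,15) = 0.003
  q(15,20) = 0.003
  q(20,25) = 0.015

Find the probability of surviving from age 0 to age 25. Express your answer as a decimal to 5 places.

Chaining the interval survival probabilities: (1 − 0.016) × (1 − 0.008) × (1 − 0.003) × (1 − 0.003) × (1 − 0.015).
= 0.984 × 0.992 × 0.997 × 0.997 × 0.985 = 0.955726.

0.95573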